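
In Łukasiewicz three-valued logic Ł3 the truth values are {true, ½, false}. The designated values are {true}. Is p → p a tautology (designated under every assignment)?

Every assignment of p over {true, ½, false} gives a value in {true}.
In particular, with p=½: p → p = true.

Yes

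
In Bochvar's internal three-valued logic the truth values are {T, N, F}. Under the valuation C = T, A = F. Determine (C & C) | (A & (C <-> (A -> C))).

C & C = T & T = T
A -> C = F -> T = T
C <-> (A -> C) = T <-> T = T
A & (C <-> (A -> C)) = F & T = F
(C & C) | (A & (C <-> (A -> C))) = T | F = T

T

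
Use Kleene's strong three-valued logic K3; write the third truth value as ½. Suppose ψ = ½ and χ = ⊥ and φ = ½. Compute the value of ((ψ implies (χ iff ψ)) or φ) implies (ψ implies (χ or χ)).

½

χ iff ψ = ⊥ iff ½ = ½
ψ implies (χ iff ψ) = ½ implies ½ = ½  [not ½ or ½]
(ψ implies (χ iff ψ)) or φ = ½ or ½ = ½
χ or χ = ⊥ or ⊥ = ⊥
ψ implies (χ or χ) = ½ implies ⊥ = ½
((ψ implies (χ iff ψ)) or φ) implies (ψ implies (χ or χ)) = ½ implies ½ = ½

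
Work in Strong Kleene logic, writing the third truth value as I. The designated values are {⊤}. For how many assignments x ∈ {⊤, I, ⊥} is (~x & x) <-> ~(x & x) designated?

x=⊤: ⊤ ✓
x=I: I ·
x=⊥: ⊥ ·

1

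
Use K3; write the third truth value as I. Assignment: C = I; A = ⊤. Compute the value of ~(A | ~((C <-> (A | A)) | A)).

⊥

A | A = ⊤ | ⊤ = ⊤
C <-> (A | A) = I <-> ⊤ = I
(C <-> (A | A)) | A = I | ⊤ = ⊤
~((C <-> (A | A)) | A) = ~⊤ = ⊥
A | ~((C <-> (A | A)) | A) = ⊤ | ⊥ = ⊤
~(A | ~((C <-> (A | A)) | A)) = ~⊤ = ⊥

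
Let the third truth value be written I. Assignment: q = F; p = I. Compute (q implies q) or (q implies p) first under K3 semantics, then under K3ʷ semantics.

In K3: q implies q = F implies F = T
q implies p = F implies I = T
(q implies q) or (q implies p) = T or T = T
In K3ʷ: q implies q = F implies F = T
q implies p = F implies I = I  [any arg is the third value ⇒ result is the third value]
(q implies q) or (q implies p) = T or I = I
They differ because K3 and K3ʷ treat I differently under the binary connectives.

T; I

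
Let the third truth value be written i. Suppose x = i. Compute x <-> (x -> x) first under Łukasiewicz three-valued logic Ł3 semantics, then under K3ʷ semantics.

i; i

In Łukasiewicz three-valued logic Ł3: x -> x = i -> i = T  [min(1, 1−½+½)]
x <-> (x -> x) = i <-> T = i
In K3ʷ: x -> x = i -> i = i  [any arg is the third value ⇒ result is the third value]
x <-> (x -> x) = i <-> i = i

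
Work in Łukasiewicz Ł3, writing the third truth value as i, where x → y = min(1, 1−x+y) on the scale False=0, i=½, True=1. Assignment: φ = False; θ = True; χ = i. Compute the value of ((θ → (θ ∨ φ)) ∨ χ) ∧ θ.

True

θ ∨ φ = True ∨ False = True
θ → (θ ∨ φ) = True → True = True
(θ → (θ ∨ φ)) ∨ χ = True ∨ i = True
((θ → (θ ∨ φ)) ∨ χ) ∧ θ = True ∧ True = True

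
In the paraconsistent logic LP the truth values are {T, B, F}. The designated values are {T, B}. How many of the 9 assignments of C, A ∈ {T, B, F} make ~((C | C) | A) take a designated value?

4

Designated under: (C=B, A=B); (C=B, A=F); (C=F, A=B); (C=F, A=F).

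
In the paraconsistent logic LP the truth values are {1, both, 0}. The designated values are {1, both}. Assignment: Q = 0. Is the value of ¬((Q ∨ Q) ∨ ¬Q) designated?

No

Q ∨ Q = 0 ∨ 0 = 0
¬Q = ¬0 = 1
(Q ∨ Q) ∨ ¬Q = 0 ∨ 1 = 1
¬((Q ∨ Q) ∨ ¬Q) = ¬1 = 0
0 ∉ {1, both}.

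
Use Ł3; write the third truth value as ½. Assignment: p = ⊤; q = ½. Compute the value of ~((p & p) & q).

½

p & p = ⊤ & ⊤ = ⊤
(p & p) & q = ⊤ & ½ = ½
~((p & p) & q) = ~½ = ½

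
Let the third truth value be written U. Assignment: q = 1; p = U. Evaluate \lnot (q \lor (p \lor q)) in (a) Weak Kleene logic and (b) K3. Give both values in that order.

U; 0

In Weak Kleene logic: p \lor q = U \lor 1 = U
q \lor (p \lor q) = 1 \lor U = U
\lnot (q \lor (p \lor q)) = \lnot U = U
In K3: p \lor q = U \lor 1 = 1
q \lor (p \lor q) = 1 \lor 1 = 1
\lnot (q \lor (p \lor q)) = \lnot 1 = 0
They differ because Weak Kleene logic and K3 treat U differently under the binary connectives.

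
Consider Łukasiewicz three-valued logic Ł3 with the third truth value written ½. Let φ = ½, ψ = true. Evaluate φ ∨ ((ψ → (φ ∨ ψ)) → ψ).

φ ∨ ψ = ½ ∨ true = true
ψ → (φ ∨ ψ) = true → true = true
(ψ → (φ ∨ ψ)) → ψ = true → true = true
φ ∨ ((ψ → (φ ∨ ψ)) → ψ) = ½ ∨ true = true

true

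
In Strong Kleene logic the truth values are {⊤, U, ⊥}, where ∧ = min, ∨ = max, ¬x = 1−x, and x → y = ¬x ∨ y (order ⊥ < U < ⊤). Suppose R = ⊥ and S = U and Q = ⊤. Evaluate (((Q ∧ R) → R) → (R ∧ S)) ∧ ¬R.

⊥

Q ∧ R = ⊤ ∧ ⊥ = ⊥
(Q ∧ R) → R = ⊥ → ⊥ = ⊤
R ∧ S = ⊥ ∧ U = ⊥
((Q ∧ R) → R) → (R ∧ S) = ⊤ → ⊥ = ⊥
¬R = ¬⊥ = ⊤
(((Q ∧ R) → R) → (R ∧ S)) ∧ ¬R = ⊥ ∧ ⊤ = ⊥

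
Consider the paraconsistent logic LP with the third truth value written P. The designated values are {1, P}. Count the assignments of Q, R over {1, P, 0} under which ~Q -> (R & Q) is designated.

Of the 9 assignments, 6 give a value in {1, P}.

6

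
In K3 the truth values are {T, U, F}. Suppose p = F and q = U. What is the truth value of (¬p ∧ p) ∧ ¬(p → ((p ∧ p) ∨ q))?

¬p = ¬F = T
¬p ∧ p = T ∧ F = F
p ∧ p = F ∧ F = F
(p ∧ p) ∨ q = F ∨ U = U
p → ((p ∧ p) ∨ q) = F → U = T  [¬F ∨ U]
¬(p → ((p ∧ p) ∨ q)) = ¬T = F
(¬p ∧ p) ∧ ¬(p → ((p ∧ p) ∨ q)) = F ∧ F = F

F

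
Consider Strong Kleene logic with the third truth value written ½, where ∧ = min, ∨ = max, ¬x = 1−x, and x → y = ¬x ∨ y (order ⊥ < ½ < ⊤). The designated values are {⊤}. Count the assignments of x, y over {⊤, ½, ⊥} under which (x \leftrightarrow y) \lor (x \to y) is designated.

Of the 9 assignments, 5 give a value in {⊤}.

5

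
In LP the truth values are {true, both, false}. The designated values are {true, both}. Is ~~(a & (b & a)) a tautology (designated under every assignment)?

No

Countermodel: a=true, b=false gives false, which is not designated.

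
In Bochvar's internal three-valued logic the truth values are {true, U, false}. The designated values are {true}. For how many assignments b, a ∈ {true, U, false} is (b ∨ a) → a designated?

Designated under: (b=true, a=true); (b=false, a=true); (b=false, a=false).

3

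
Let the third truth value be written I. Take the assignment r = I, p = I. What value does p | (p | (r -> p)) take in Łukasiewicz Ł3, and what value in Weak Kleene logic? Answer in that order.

In Łukasiewicz Ł3: r -> p = I -> I = T  [min(1, 1−½+½)]
p | (r -> p) = I | T = T
p | (p | (r -> p)) = I | T = T
In Weak Kleene logic: r -> p = I -> I = I  [any arg is the third value ⇒ result is the third value]
p | (r -> p) = I | I = I
p | (p | (r -> p)) = I | I = I
They differ because Łukasiewicz Ł3 and Weak Kleene logic treat I differently under the binary connectives.

T; I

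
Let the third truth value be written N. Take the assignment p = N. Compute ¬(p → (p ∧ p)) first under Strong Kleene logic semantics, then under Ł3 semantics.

In Strong Kleene logic: p ∧ p = N ∧ N = N
p → (p ∧ p) = N → N = N  [¬N ∨ N]
¬(p → (p ∧ p)) = ¬N = N
In Ł3: p ∧ p = N ∧ N = N
p → (p ∧ p) = N → N = T
¬(p → (p ∧ p)) = ¬T = F
They differ because Strong Kleene logic and Ł3 treat N differently under implication.

N; F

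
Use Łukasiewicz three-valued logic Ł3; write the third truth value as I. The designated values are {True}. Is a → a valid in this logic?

Yes

Every assignment of a over {True, I, False} gives a value in {True}.
In particular, with a=I: a → a = True.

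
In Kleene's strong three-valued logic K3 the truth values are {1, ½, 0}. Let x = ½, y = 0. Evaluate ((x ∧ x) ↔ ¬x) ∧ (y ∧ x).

0

x ∧ x = ½ ∧ ½ = ½
¬x = ¬½ = ½
(x ∧ x) ↔ ¬x = ½ ↔ ½ = ½
y ∧ x = 0 ∧ ½ = 0
((x ∧ x) ↔ ¬x) ∧ (y ∧ x) = ½ ∧ 0 = 0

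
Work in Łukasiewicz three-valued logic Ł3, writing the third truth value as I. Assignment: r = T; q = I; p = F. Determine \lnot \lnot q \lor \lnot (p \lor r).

I

\lnot q = \lnot I = I
\lnot \lnot q = \lnot I = I
p \lor r = F \lor T = T
\lnot (p \lor r) = \lnot T = F
\lnot \lnot q \lor \lnot (p \lor r) = I \lor F = I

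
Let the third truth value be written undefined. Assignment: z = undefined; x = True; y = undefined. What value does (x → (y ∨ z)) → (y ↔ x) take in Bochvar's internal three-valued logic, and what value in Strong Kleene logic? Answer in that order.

undefined; undefined

In Bochvar's internal three-valued logic: y ∨ z = undefined ∨ undefined = undefined
x → (y ∨ z) = True → undefined = undefined
y ↔ x = undefined ↔ True = undefined
(x → (y ∨ z)) → (y ↔ x) = undefined → undefined = undefined
In Strong Kleene logic: y ∨ z = undefined ∨ undefined = undefined
x → (y ∨ z) = True → undefined = undefined
y ↔ x = undefined ↔ True = undefined
(x → (y ∨ z)) → (y ↔ x) = undefined → undefined = undefined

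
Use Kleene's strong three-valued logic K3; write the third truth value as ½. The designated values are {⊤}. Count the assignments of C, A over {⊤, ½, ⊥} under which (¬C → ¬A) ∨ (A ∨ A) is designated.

Of the 9 assignments, 7 give a value in {⊤}.

7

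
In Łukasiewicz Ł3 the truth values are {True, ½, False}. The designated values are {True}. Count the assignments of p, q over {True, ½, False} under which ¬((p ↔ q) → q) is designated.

1

Designated under: (p=False, q=False).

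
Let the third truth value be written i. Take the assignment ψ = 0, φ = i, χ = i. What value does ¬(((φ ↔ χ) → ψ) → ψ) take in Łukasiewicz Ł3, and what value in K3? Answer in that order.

In Łukasiewicz Ł3: φ ↔ χ = i ↔ i = 1  [1 − |½−½|]
(φ ↔ χ) → ψ = 1 → 0 = 0
((φ ↔ χ) → ψ) → ψ = 0 → 0 = 1
¬(((φ ↔ χ) → ψ) → ψ) = ¬1 = 0
In K3: φ ↔ χ = i ↔ i = i
(φ ↔ χ) → ψ = i → 0 = i  [¬i ∨ 0]
((φ ↔ χ) → ψ) → ψ = i → 0 = i
¬(((φ ↔ χ) → ψ) → ψ) = ¬i = i
They differ because Łukasiewicz Ł3 and K3 treat i differently under implication.

0; i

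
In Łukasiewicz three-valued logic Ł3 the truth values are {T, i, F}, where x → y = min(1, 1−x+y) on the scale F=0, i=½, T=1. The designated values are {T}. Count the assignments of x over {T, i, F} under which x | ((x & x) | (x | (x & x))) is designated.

x=T: T ✓
x=i: i ·
x=F: F ·

1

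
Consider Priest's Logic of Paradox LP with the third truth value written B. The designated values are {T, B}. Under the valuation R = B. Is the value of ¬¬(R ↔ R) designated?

R ↔ R = B ↔ B = B
¬(R ↔ R) = ¬B = B
¬¬(R ↔ R) = ¬B = B
B ∈ {T, B}.

Yes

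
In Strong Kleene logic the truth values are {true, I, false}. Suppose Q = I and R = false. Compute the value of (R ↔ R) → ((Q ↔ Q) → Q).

R ↔ R = false ↔ false = true
Q ↔ Q = I ↔ I = I
(Q ↔ Q) → Q = I → I = I  [¬I ∨ I]
(R ↔ R) → ((Q ↔ Q) → Q) = true → I = I

I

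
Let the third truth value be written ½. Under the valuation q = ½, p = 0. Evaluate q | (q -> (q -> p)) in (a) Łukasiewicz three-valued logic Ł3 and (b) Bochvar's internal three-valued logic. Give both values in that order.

1; ½

In Łukasiewicz three-valued logic Ł3: q -> p = ½ -> 0 = ½
q -> (q -> p) = ½ -> ½ = 1
q | (q -> (q -> p)) = ½ | 1 = 1
In Bochvar's internal three-valued logic: q -> p = ½ -> 0 = ½  [any arg is the third value ⇒ result is the third value]
q -> (q -> p) = ½ -> ½ = ½
q | (q -> (q -> p)) = ½ | ½ = ½
They differ because Łukasiewicz three-valued logic Ł3 and Bochvar's internal three-valued logic treat ½ differently under the binary connectives.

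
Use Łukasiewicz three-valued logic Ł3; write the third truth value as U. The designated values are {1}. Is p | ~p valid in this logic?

Countermodel: p=U gives U, which is not designated.

No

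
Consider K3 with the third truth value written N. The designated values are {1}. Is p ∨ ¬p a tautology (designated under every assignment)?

No

Countermodel: p=N gives N, which is not designated.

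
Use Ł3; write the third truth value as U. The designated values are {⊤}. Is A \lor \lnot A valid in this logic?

No

Countermodel: A=U gives U, which is not designated.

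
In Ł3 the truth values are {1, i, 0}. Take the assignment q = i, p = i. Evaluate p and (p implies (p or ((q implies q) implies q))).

i

q implies q = i implies i = 1  [min(1, 1−½+½)]
(q implies q) implies q = 1 implies i = i
p or ((q implies q) implies q) = i or i = i
p implies (p or ((q implies q) implies q)) = i implies i = 1
p and (p implies (p or ((q implies q) implies q))) = i and 1 = i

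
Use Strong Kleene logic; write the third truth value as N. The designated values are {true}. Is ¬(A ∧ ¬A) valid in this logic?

Countermodel: A=N gives N, which is not designated.

No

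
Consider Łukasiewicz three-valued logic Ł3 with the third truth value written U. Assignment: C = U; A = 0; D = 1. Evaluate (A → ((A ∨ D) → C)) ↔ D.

1

A ∨ D = 0 ∨ 1 = 1
(A ∨ D) → C = 1 → U = U  [min(1, 1−1+½)]
A → ((A ∨ D) → C) = 0 → U = 1
(A → ((A ∨ D) → C)) ↔ D = 1 ↔ 1 = 1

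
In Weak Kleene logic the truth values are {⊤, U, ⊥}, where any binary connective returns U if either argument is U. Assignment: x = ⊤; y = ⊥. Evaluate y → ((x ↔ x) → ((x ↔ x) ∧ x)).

x ↔ x = ⊤ ↔ ⊤ = ⊤
x ↔ x = ⊤ ↔ ⊤ = ⊤
(x ↔ x) ∧ x = ⊤ ∧ ⊤ = ⊤
(x ↔ x) → ((x ↔ x) ∧ x) = ⊤ → ⊤ = ⊤
y → ((x ↔ x) → ((x ↔ x) ∧ x)) = ⊥ → ⊤ = ⊤

⊤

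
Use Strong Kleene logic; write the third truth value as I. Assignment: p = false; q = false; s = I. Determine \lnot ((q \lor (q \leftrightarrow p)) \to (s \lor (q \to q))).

false

q \leftrightarrow p = false \leftrightarrow false = true
q \lor (q \leftrightarrow p) = false \lor true = true
q \to q = false \to false = true
s \lor (q \to q) = I \lor true = true
(q \lor (q \leftrightarrow p)) \to (s \lor (q \to q)) = true \to true = true
\lnot ((q \lor (q \leftrightarrow p)) \to (s \lor (q \to q))) = \lnot true = false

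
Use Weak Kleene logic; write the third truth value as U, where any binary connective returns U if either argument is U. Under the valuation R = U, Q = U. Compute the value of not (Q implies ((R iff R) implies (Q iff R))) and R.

R iff R = U iff U = U
Q iff R = U iff U = U
(R iff R) implies (Q iff R) = U implies U = U  [any arg is the third value ⇒ result is the third value]
Q implies ((R iff R) implies (Q iff R)) = U implies U = U
not (Q implies ((R iff R) implies (Q iff R))) = not U = U
not (Q implies ((R iff R) implies (Q iff R))) and R = U and U = U

U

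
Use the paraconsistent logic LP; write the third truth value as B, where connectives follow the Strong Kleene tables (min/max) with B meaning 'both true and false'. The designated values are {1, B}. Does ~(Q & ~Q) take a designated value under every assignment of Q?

Every assignment of Q over {1, B, 0} gives a value in {1, B}.
In particular, with Q=B: ~(Q & ~Q) = B.

Yes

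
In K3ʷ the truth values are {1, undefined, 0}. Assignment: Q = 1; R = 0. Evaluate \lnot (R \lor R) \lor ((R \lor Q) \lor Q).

1

R \lor R = 0 \lor 0 = 0
\lnot (R \lor R) = \lnot 0 = 1
R \lor Q = 0 \lor 1 = 1
(R \lor Q) \lor Q = 1 \lor 1 = 1
\lnot (R \lor R) \lor ((R \lor Q) \lor Q) = 1 \lor 1 = 1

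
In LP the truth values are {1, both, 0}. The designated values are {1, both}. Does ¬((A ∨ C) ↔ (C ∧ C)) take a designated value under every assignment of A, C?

No

Countermodel: A=1, C=1 gives 0, which is not designated.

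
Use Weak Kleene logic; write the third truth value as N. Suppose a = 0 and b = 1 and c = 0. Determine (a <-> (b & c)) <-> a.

0

b & c = 1 & 0 = 0
a <-> (b & c) = 0 <-> 0 = 1
(a <-> (b & c)) <-> a = 1 <-> 0 = 0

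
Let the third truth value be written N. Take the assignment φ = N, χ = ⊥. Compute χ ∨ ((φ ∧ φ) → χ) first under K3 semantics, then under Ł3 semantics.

N; N

In K3: φ ∧ φ = N ∧ N = N
(φ ∧ φ) → χ = N → ⊥ = N  [¬N ∨ ⊥]
χ ∨ ((φ ∧ φ) → χ) = ⊥ ∨ N = N
In Ł3: φ ∧ φ = N ∧ N = N
(φ ∧ φ) → χ = N → ⊥ = N  [min(1, 1−½+0)]
χ ∨ ((φ ∧ φ) → χ) = ⊥ ∨ N = N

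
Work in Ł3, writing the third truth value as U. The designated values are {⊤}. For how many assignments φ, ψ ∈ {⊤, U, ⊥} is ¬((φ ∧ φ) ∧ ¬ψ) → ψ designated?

Of the 9 assignments, 6 give a value in {⊤}.

6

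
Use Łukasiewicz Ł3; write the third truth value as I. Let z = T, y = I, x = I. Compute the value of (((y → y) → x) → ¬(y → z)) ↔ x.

y → y = I → I = T  [min(1, 1−½+½)]
(y → y) → x = T → I = I
y → z = I → T = T
¬(y → z) = ¬T = F
((y → y) → x) → ¬(y → z) = I → F = I
(((y → y) → x) → ¬(y → z)) ↔ x = I ↔ I = T

T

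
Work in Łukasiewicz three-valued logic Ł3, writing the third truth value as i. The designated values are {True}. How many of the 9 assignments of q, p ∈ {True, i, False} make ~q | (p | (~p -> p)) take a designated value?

Of the 9 assignments, 7 give a value in {True}.

7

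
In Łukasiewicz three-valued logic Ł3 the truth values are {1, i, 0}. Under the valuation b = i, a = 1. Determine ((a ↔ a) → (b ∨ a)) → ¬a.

0

a ↔ a = 1 ↔ 1 = 1
b ∨ a = i ∨ 1 = 1
(a ↔ a) → (b ∨ a) = 1 → 1 = 1
¬a = ¬1 = 0
((a ↔ a) → (b ∨ a)) → ¬a = 1 → 0 = 0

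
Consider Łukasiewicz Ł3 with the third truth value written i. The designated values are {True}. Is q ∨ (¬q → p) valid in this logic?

Countermodel: q=i, p=False gives i, which is not designated.

No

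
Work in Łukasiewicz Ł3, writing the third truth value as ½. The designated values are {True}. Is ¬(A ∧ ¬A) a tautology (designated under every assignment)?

Countermodel: A=½ gives ½, which is not designated.

No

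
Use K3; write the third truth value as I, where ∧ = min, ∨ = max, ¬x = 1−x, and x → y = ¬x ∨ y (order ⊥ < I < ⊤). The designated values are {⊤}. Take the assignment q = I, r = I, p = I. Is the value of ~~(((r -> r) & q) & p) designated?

No

r -> r = I -> I = I  [~I | I]
(r -> r) & q = I & I = I
((r -> r) & q) & p = I & I = I
~(((r -> r) & q) & p) = ~I = I
~~(((r -> r) & q) & p) = ~I = I
I ∉ {⊤}.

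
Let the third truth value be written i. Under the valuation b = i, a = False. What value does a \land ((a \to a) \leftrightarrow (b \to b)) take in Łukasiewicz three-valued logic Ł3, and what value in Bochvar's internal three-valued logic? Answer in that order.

In Łukasiewicz three-valued logic Ł3: a \to a = False \to False = True
b \to b = i \to i = True  [min(1, 1−½+½)]
(a \to a) \leftrightarrow (b \to b) = True \leftrightarrow True = True
a \land ((a \to a) \leftrightarrow (b \to b)) = False \land True = False
In Bochvar's internal three-valued logic: a \to a = False \to False = True
b \to b = i \to i = i  [any arg is the third value ⇒ result is the third value]
(a \to a) \leftrightarrow (b \to b) = True \leftrightarrow i = i
a \land ((a \to a) \leftrightarrow (b \to b)) = False \land i = i
They differ because Łukasiewicz three-valued logic Ł3 and Bochvar's internal three-valued logic treat i differently under the binary connectives.

False; i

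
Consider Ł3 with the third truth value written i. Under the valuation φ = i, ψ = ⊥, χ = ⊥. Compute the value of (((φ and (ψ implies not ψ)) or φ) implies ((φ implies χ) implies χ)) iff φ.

i

not ψ = not ⊥ = ⊤
ψ implies not ψ = ⊥ implies ⊤ = ⊤
φ and (ψ implies not ψ) = i and ⊤ = i
(φ and (ψ implies not ψ)) or φ = i or i = i
φ implies χ = i implies ⊥ = i
(φ implies χ) implies χ = i implies ⊥ = i
((φ and (ψ implies not ψ)) or φ) implies ((φ implies χ) implies χ) = i implies i = ⊤
(((φ and (ψ implies not ψ)) or φ) implies ((φ implies χ) implies χ)) iff φ = ⊤ iff i = i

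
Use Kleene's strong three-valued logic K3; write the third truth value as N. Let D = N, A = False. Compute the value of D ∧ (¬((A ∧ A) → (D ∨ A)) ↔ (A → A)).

False

A ∧ A = False ∧ False = False
D ∨ A = N ∨ False = N
(A ∧ A) → (D ∨ A) = False → N = True  [¬False ∨ N]
¬((A ∧ A) → (D ∨ A)) = ¬True = False
A → A = False → False = True
¬((A ∧ A) → (D ∨ A)) ↔ (A → A) = False ↔ True = False
D ∧ (¬((A ∧ A) → (D ∨ A)) ↔ (A → A)) = N ∧ False = False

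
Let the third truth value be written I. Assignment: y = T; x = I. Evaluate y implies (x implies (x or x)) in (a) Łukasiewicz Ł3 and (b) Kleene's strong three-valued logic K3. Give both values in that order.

T; I

In Łukasiewicz Ł3: x or x = I or I = I
x implies (x or x) = I implies I = T  [min(1, 1−½+½)]
y implies (x implies (x or x)) = T implies T = T
In Kleene's strong three-valued logic K3: x or x = I or I = I
x implies (x or x) = I implies I = I  [not I or I]
y implies (x implies (x or x)) = T implies I = I
They differ because Łukasiewicz Ł3 and Kleene's strong three-valued logic K3 treat I differently under implication.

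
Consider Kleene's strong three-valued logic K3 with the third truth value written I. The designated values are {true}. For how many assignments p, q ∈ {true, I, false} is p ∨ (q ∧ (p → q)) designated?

5

Of the 9 assignments, 5 give a value in {true}.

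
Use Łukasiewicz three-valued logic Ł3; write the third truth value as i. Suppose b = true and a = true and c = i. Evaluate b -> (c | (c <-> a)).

c <-> a = i <-> true = i
c | (c <-> a) = i | i = i
b -> (c | (c <-> a)) = true -> i = i

i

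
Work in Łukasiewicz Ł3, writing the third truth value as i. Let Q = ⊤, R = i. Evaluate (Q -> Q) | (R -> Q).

Q -> Q = ⊤ -> ⊤ = ⊤
R -> Q = i -> ⊤ = ⊤
(Q -> Q) | (R -> Q) = ⊤ | ⊤ = ⊤

⊤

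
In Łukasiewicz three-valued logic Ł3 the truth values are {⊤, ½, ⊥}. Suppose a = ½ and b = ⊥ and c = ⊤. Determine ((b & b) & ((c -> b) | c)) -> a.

b & b = ⊥ & ⊥ = ⊥
c -> b = ⊤ -> ⊥ = ⊥
(c -> b) | c = ⊥ | ⊤ = ⊤
(b & b) & ((c -> b) | c) = ⊥ & ⊤ = ⊥
((b & b) & ((c -> b) | c)) -> a = ⊥ -> ½ = ⊤  [min(1, 1−0+½)]

⊤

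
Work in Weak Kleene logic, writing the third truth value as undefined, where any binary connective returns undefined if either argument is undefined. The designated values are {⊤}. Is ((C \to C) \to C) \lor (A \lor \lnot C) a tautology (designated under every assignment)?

No

Countermodel: C=⊤, A=undefined gives undefined, which is not designated.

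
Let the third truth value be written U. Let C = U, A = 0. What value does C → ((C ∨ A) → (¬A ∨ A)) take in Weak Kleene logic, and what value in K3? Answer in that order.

In Weak Kleene logic: C ∨ A = U ∨ 0 = U
¬A = ¬0 = 1
¬A ∨ A = 1 ∨ 0 = 1
(C ∨ A) → (¬A ∨ A) = U → 1 = U  [any arg is the third value ⇒ result is the third value]
C → ((C ∨ A) → (¬A ∨ A)) = U → U = U
In K3: C ∨ A = U ∨ 0 = U
¬A = ¬0 = 1
¬A ∨ A = 1 ∨ 0 = 1
(C ∨ A) → (¬A ∨ A) = U → 1 = 1
C → ((C ∨ A) → (¬A ∨ A)) = U → 1 = 1
They differ because Weak Kleene logic and K3 treat U differently under the binary connectives.

U; 1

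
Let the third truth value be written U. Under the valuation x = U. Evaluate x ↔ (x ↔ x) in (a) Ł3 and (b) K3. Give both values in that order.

In Ł3: x ↔ x = U ↔ U = T
x ↔ (x ↔ x) = U ↔ T = U
In K3: x ↔ x = U ↔ U = U
x ↔ (x ↔ x) = U ↔ U = U

U; U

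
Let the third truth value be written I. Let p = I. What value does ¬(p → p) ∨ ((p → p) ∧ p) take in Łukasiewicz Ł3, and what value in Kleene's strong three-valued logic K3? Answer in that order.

In Łukasiewicz Ł3: p → p = I → I = ⊤
¬(p → p) = ¬⊤ = ⊥
p → p = I → I = ⊤
(p → p) ∧ p = ⊤ ∧ I = I
¬(p → p) ∨ ((p → p) ∧ p) = ⊥ ∨ I = I
In Kleene's strong three-valued logic K3: p → p = I → I = I  [¬I ∨ I]
¬(p → p) = ¬I = I
p → p = I → I = I
(p → p) ∧ p = I ∧ I = I
¬(p → p) ∨ ((p → p) ∧ p) = I ∨ I = I

I; I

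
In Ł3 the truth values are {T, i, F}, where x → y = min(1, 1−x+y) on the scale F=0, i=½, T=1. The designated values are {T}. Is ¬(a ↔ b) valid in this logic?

No

Countermodel: a=T, b=T gives F, which is not designated.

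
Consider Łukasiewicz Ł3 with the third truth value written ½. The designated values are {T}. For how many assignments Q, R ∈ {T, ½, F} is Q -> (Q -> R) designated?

7

Of the 9 assignments, 7 give a value in {T}.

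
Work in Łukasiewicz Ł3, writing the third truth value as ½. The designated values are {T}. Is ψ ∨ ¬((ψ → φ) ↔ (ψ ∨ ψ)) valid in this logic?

Countermodel: ψ=½, φ=T gives ½, which is not designated.

No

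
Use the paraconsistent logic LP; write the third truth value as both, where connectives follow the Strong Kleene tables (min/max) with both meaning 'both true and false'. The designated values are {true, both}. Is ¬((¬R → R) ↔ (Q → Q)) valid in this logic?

No

Countermodel: R=true, Q=true gives false, which is not designated.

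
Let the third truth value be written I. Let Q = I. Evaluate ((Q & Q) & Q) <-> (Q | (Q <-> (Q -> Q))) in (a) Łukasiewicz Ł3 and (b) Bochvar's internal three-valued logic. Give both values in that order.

T; I

In Łukasiewicz Ł3: Q & Q = I & I = I
(Q & Q) & Q = I & I = I
Q -> Q = I -> I = T
Q <-> (Q -> Q) = I <-> T = I
Q | (Q <-> (Q -> Q)) = I | I = I
((Q & Q) & Q) <-> (Q | (Q <-> (Q -> Q))) = I <-> I = T
In Bochvar's internal three-valued logic: Q & Q = I & I = I
(Q & Q) & Q = I & I = I
Q -> Q = I -> I = I
Q <-> (Q -> Q) = I <-> I = I
Q | (Q <-> (Q -> Q)) = I | I = I
((Q & Q) & Q) <-> (Q | (Q <-> (Q -> Q))) = I <-> I = I
They differ because Łukasiewicz Ł3 and Bochvar's internal three-valued logic treat I differently under the binary connectives.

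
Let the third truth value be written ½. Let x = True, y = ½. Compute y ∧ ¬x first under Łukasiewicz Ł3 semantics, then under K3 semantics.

In Łukasiewicz Ł3: ¬x = ¬True = False
y ∧ ¬x = ½ ∧ False = False
In K3: ¬x = ¬True = False
y ∧ ¬x = ½ ∧ False = False

False; False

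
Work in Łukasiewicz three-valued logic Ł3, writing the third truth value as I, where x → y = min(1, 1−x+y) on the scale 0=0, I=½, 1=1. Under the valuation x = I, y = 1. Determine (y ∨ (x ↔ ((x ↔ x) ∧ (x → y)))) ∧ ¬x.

I

x ↔ x = I ↔ I = 1  [1 − |½−½|]
x → y = I → 1 = 1
(x ↔ x) ∧ (x → y) = 1 ∧ 1 = 1
x ↔ ((x ↔ x) ∧ (x → y)) = I ↔ 1 = I
y ∨ (x ↔ ((x ↔ x) ∧ (x → y))) = 1 ∨ I = 1
¬x = ¬I = I
(y ∨ (x ↔ ((x ↔ x) ∧ (x → y)))) ∧ ¬x = 1 ∧ I = I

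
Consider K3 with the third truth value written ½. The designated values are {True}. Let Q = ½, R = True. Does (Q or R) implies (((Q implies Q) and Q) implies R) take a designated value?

Yes

Q or R = ½ or True = True
Q implies Q = ½ implies ½ = ½  [not ½ or ½]
(Q implies Q) and Q = ½ and ½ = ½
((Q implies Q) and Q) implies R = ½ implies True = True
(Q or R) implies (((Q implies Q) and Q) implies R) = True implies True = True
True ∈ {True}.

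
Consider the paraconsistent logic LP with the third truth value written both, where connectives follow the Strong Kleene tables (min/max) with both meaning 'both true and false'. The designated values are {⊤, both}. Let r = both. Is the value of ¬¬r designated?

¬r = ¬both = both
¬¬r = ¬both = both
both ∈ {⊤, both}.

Yes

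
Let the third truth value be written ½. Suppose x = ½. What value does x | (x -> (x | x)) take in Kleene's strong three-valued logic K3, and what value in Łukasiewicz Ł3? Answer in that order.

½; True

In Kleene's strong three-valued logic K3: x | x = ½ | ½ = ½
x -> (x | x) = ½ -> ½ = ½  [~½ | ½]
x | (x -> (x | x)) = ½ | ½ = ½
In Łukasiewicz Ł3: x | x = ½ | ½ = ½
x -> (x | x) = ½ -> ½ = True  [min(1, 1−½+½)]
x | (x -> (x | x)) = ½ | True = True
They differ because Kleene's strong three-valued logic K3 and Łukasiewicz Ł3 treat ½ differently under implication.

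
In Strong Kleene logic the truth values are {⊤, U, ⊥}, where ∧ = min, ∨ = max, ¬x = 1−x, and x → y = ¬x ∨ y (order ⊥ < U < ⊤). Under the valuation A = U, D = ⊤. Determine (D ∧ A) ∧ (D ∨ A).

U

D ∧ A = ⊤ ∧ U = U
D ∨ A = ⊤ ∨ U = ⊤
(D ∧ A) ∧ (D ∨ A) = U ∧ ⊤ = U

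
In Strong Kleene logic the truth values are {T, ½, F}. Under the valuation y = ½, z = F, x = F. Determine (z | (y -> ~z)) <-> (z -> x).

T

~z = ~F = T
y -> ~z = ½ -> T = T  [~½ | T]
z | (y -> ~z) = F | T = T
z -> x = F -> F = T
(z | (y -> ~z)) <-> (z -> x) = T <-> T = T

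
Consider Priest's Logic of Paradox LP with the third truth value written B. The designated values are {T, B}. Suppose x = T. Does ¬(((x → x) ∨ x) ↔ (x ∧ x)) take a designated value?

No

x → x = T → T = T
(x → x) ∨ x = T ∨ T = T
x ∧ x = T ∧ T = T
((x → x) ∨ x) ↔ (x ∧ x) = T ↔ T = T
¬(((x → x) ∨ x) ↔ (x ∧ x)) = ¬T = F
F ∉ {T, B}.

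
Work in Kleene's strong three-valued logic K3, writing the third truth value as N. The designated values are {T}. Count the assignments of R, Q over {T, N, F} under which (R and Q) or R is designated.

3

Designated under: (R=T, Q=T); (R=T, Q=N); (R=T, Q=F).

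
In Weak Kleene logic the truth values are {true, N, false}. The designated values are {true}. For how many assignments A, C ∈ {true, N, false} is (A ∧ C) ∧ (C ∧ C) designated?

Designated under: (A=true, C=true).

1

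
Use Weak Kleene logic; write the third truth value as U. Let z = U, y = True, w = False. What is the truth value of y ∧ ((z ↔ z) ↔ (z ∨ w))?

z ↔ z = U ↔ U = U
z ∨ w = U ∨ False = U
(z ↔ z) ↔ (z ∨ w) = U ↔ U = U
y ∧ ((z ↔ z) ↔ (z ∨ w)) = True ∧ U = U

U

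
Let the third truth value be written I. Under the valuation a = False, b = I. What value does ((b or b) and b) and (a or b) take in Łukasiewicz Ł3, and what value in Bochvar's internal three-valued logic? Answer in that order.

I; I

In Łukasiewicz Ł3: b or b = I or I = I
(b or b) and b = I and I = I
a or b = False or I = I
((b or b) and b) and (a or b) = I and I = I
In Bochvar's internal three-valued logic: b or b = I or I = I
(b or b) and b = I and I = I
a or b = False or I = I
((b or b) and b) and (a or b) = I and I = I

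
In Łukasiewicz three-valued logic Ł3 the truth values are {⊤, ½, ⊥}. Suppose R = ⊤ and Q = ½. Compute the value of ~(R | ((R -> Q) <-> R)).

⊥

R -> Q = ⊤ -> ½ = ½  [min(1, 1−1+½)]
(R -> Q) <-> R = ½ <-> ⊤ = ½
R | ((R -> Q) <-> R) = ⊤ | ½ = ⊤
~(R | ((R -> Q) <-> R)) = ~⊤ = ⊥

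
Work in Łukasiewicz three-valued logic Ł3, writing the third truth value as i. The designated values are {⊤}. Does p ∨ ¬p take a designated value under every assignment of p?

Countermodel: p=i gives i, which is not designated.

No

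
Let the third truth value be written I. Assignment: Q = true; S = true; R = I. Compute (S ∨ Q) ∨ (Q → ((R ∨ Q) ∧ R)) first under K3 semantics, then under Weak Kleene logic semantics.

In K3: S ∨ Q = true ∨ true = true
R ∨ Q = I ∨ true = true
(R ∨ Q) ∧ R = true ∧ I = I
Q → ((R ∨ Q) ∧ R) = true → I = I
(S ∨ Q) ∨ (Q → ((R ∨ Q) ∧ R)) = true ∨ I = true
In Weak Kleene logic: S ∨ Q = true ∨ true = true
R ∨ Q = I ∨ true = I
(R ∨ Q) ∧ R = I ∧ I = I
Q → ((R ∨ Q) ∧ R) = true → I = I  [any arg is the third value ⇒ result is the third value]
(S ∨ Q) ∨ (Q → ((R ∨ Q) ∧ R)) = true ∨ I = I
They differ because K3 and Weak Kleene logic treat I differently under the binary connectives.

true; I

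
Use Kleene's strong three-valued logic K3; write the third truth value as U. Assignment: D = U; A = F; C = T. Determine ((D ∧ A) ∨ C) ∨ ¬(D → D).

T

D ∧ A = U ∧ F = F
(D ∧ A) ∨ C = F ∨ T = T
D → D = U → U = U  [¬U ∨ U]
¬(D → D) = ¬U = U
((D ∧ A) ∨ C) ∨ ¬(D → D) = T ∨ U = T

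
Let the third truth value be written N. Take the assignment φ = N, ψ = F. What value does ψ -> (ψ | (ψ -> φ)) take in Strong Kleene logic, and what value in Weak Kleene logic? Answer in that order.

In Strong Kleene logic: ψ -> φ = F -> N = T  [~F | N]
ψ | (ψ -> φ) = F | T = T
ψ -> (ψ | (ψ -> φ)) = F -> T = T
In Weak Kleene logic: ψ -> φ = F -> N = N  [any arg is the third value ⇒ result is the third value]
ψ | (ψ -> φ) = F | N = N
ψ -> (ψ | (ψ -> φ)) = F -> N = N
They differ because Strong Kleene logic and Weak Kleene logic treat N differently under the binary connectives.

T; N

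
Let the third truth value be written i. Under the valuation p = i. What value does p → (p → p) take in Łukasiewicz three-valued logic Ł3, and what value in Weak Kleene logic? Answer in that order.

true; i

In Łukasiewicz three-valued logic Ł3: p → p = i → i = true  [min(1, 1−½+½)]
p → (p → p) = i → true = true
In Weak Kleene logic: p → p = i → i = i
p → (p → p) = i → i = i
They differ because Łukasiewicz three-valued logic Ł3 and Weak Kleene logic treat i differently under the binary connectives.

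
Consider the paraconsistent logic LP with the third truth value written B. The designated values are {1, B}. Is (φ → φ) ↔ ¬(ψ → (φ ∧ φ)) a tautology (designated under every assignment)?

No

Countermodel: φ=1, ψ=1 gives 0, which is not designated.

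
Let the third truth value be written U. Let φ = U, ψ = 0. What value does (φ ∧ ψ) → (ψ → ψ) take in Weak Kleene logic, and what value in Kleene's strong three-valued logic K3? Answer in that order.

U; 1

In Weak Kleene logic: φ ∧ ψ = U ∧ 0 = U
ψ → ψ = 0 → 0 = 1
(φ ∧ ψ) → (ψ → ψ) = U → 1 = U  [any arg is the third value ⇒ result is the third value]
In Kleene's strong three-valued logic K3: φ ∧ ψ = U ∧ 0 = 0
ψ → ψ = 0 → 0 = 1
(φ ∧ ψ) → (ψ → ψ) = 0 → 1 = 1
They differ because Weak Kleene logic and Kleene's strong three-valued logic K3 treat U differently under the binary connectives.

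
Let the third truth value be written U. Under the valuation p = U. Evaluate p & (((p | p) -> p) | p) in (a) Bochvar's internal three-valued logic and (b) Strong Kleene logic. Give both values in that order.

In Bochvar's internal three-valued logic: p | p = U | U = U
(p | p) -> p = U -> U = U  [any arg is the third value ⇒ result is the third value]
((p | p) -> p) | p = U | U = U
p & (((p | p) -> p) | p) = U & U = U
In Strong Kleene logic: p | p = U | U = U
(p | p) -> p = U -> U = U  [~U | U]
((p | p) -> p) | p = U | U = U
p & (((p | p) -> p) | p) = U & U = U

U; U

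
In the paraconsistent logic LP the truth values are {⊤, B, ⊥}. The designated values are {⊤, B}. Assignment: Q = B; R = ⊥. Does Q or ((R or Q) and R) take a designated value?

R or Q = ⊥ or B = B
(R or Q) and R = B and ⊥ = ⊥
Q or ((R or Q) and R) = B or ⊥ = B
B ∈ {⊤, B}.

Yes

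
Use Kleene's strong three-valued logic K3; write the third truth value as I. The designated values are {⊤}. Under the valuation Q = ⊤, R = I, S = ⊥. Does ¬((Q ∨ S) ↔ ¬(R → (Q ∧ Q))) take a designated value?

Yes

Q ∨ S = ⊤ ∨ ⊥ = ⊤
Q ∧ Q = ⊤ ∧ ⊤ = ⊤
R → (Q ∧ Q) = I → ⊤ = ⊤
¬(R → (Q ∧ Q)) = ¬⊤ = ⊥
(Q ∨ S) ↔ ¬(R → (Q ∧ Q)) = ⊤ ↔ ⊥ = ⊥
¬((Q ∨ S) ↔ ¬(R → (Q ∧ Q))) = ¬⊥ = ⊤
⊤ ∈ {⊤}.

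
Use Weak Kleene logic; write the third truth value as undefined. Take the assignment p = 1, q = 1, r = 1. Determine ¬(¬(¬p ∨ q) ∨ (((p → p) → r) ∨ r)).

¬p = ¬1 = 0
¬p ∨ q = 0 ∨ 1 = 1
¬(¬p ∨ q) = ¬1 = 0
p → p = 1 → 1 = 1
(p → p) → r = 1 → 1 = 1
((p → p) → r) ∨ r = 1 ∨ 1 = 1
¬(¬p ∨ q) ∨ (((p → p) → r) ∨ r) = 0 ∨ 1 = 1
¬(¬(¬p ∨ q) ∨ (((p → p) → r) ∨ r)) = ¬1 = 0

0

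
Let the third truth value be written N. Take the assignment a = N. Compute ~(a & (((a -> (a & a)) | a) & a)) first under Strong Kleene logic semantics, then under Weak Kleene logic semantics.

In Strong Kleene logic: a & a = N & N = N
a -> (a & a) = N -> N = N
(a -> (a & a)) | a = N | N = N
((a -> (a & a)) | a) & a = N & N = N
a & (((a -> (a & a)) | a) & a) = N & N = N
~(a & (((a -> (a & a)) | a) & a)) = ~N = N
In Weak Kleene logic: a & a = N & N = N
a -> (a & a) = N -> N = N
(a -> (a & a)) | a = N | N = N
((a -> (a & a)) | a) & a = N & N = N
a & (((a -> (a & a)) | a) & a) = N & N = N
~(a & (((a -> (a & a)) | a) & a)) = ~N = N

N; N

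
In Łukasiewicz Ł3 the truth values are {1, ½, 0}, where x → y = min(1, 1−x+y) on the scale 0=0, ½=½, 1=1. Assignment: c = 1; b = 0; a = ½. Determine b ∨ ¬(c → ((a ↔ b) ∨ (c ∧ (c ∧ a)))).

½

a ↔ b = ½ ↔ 0 = ½  [1 − |½−0|]
c ∧ a = 1 ∧ ½ = ½
c ∧ (c ∧ a) = 1 ∧ ½ = ½
(a ↔ b) ∨ (c ∧ (c ∧ a)) = ½ ∨ ½ = ½
c → ((a ↔ b) ∨ (c ∧ (c ∧ a))) = 1 → ½ = ½
¬(c → ((a ↔ b) ∨ (c ∧ (c ∧ a)))) = ¬½ = ½
b ∨ ¬(c → ((a ↔ b) ∨ (c ∧ (c ∧ a)))) = 0 ∨ ½ = ½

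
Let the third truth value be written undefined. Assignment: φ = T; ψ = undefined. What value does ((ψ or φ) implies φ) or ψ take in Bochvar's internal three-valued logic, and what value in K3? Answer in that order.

undefined; T

In Bochvar's internal three-valued logic: ψ or φ = undefined or T = undefined
(ψ or φ) implies φ = undefined implies T = undefined  [any arg is the third value ⇒ result is the third value]
((ψ or φ) implies φ) or ψ = undefined or undefined = undefined
In K3: ψ or φ = undefined or T = T
(ψ or φ) implies φ = T implies T = T
((ψ or φ) implies φ) or ψ = T or undefined = T
They differ because Bochvar's internal three-valued logic and K3 treat undefined differently under the binary connectives.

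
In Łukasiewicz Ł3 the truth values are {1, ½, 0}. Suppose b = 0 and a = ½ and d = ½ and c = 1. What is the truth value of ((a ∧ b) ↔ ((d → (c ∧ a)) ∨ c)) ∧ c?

a ∧ b = ½ ∧ 0 = 0
c ∧ a = 1 ∧ ½ = ½
d → (c ∧ a) = ½ → ½ = 1
(d → (c ∧ a)) ∨ c = 1 ∨ 1 = 1
(a ∧ b) ↔ ((d → (c ∧ a)) ∨ c) = 0 ↔ 1 = 0
((a ∧ b) ↔ ((d → (c ∧ a)) ∨ c)) ∧ c = 0 ∧ 1 = 0

0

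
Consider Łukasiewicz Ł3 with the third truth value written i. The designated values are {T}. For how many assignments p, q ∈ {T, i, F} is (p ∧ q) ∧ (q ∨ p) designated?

1

Designated under: (p=T, q=T).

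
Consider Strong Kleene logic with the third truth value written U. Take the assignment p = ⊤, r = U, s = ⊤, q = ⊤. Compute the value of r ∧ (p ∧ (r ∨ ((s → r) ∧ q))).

s → r = ⊤ → U = U  [¬⊤ ∨ U]
(s → r) ∧ q = U ∧ ⊤ = U
r ∨ ((s → r) ∧ q) = U ∨ U = U
p ∧ (r ∨ ((s → r) ∧ q)) = ⊤ ∧ U = U
r ∧ (p ∧ (r ∨ ((s → r) ∧ q))) = U ∧ U = U

U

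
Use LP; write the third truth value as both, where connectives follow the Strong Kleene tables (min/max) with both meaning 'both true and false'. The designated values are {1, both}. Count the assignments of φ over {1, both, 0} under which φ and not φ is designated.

φ=1: 0 ·
φ=both: both ✓
φ=0: 0 ·

1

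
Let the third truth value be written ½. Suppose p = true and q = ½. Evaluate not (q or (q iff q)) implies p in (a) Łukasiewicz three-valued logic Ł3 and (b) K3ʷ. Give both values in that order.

true; ½

In Łukasiewicz three-valued logic Ł3: q iff q = ½ iff ½ = true  [1 − |½−½|]
q or (q iff q) = ½ or true = true
not (q or (q iff q)) = not true = false
not (q or (q iff q)) implies p = false implies true = true
In K3ʷ: q iff q = ½ iff ½ = ½
q or (q iff q) = ½ or ½ = ½
not (q or (q iff q)) = not ½ = ½
not (q or (q iff q)) implies p = ½ implies true = ½  [any arg is the third value ⇒ result is the third value]
They differ because Łukasiewicz three-valued logic Ł3 and K3ʷ treat ½ differently under the binary connectives.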